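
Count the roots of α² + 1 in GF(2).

1

Write g(α) = α² + 1.
Evaluate at each of the 2 elements of GF(2):
g(0) = 1; g(1) = 0 → root.
Roots: {1}.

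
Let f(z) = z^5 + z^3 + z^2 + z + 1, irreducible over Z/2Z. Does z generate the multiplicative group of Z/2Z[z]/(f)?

|GF(2^5)^×| = 2^5 − 1 = 31. Prime factorization: 31 = 31.
f is primitive ⇔ z has order 31 in GF(2)[z]/(f), i.e. z^(31/q) ≠ 1 for each prime q | 31.
z^(1) mod f = z.
None equal 1, so z has full order 31; f is primitive.

Yes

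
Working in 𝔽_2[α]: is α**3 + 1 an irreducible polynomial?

Write g(α) = α**3 + 1.
Check for roots in 𝔽_2: g(0) = 1; g(1) = 0 → root.
g(1) = 0, so (α − 1) divides g(α); g is reducible.

No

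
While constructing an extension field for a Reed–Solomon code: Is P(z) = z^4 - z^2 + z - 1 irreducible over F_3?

No

Check for roots in F_3: P(0) = 2; P(1) = 0 → root; P(2) = 1.
P(1) = 0, so (z − 1) divides P(z); P is reducible.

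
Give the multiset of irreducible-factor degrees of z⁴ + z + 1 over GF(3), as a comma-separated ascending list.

1, 3

Write g(z) = z⁴ + z + 1.
Roots in GF(3): g(0) = 1; g(1) = 0 → root; g(2) = 1.
Linear factors from roots: (z - 1).
Complete factorization: g(z) = (z - 1)·(z³ + z² + z - 1).
Factor degrees with multiplicity: 1 + 3 = 4.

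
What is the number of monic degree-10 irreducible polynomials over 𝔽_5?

976248

By the necklace-counting formula, N_5(10) = (1/10) Σ_{d|10} μ(10/d)·5^d.
Divisors of 10: 1, 2, 5, 10; μ(10/d) for each: 1, -1, -1, 1.
Σ = 5^1 − 5^2 − 5^5 + 5^10 = 9762480.
N = 9762480/10 = 976248.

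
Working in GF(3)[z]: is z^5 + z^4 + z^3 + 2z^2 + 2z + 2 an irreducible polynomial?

Write h(z) = z^5 + z^4 + z^3 + 2z^2 + 2z + 2.
Check for roots in GF(3): h(0) = 2; h(1) = 0 → root; h(2) = 1.
h(1) = 0, so (z − 1) divides h(z); h is reducible.

No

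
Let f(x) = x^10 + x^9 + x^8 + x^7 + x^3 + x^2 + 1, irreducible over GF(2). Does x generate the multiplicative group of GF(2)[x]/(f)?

|GF(2^10)^×| = 2^10 − 1 = 1023. Prime factorization: 1023 = 3·11·31.
f is primitive ⇔ x has order 1023 in GF(2)[x]/(f), i.e. x^(1023/q) ≠ 1 for each prime q | 1023.
x^(341) mod f = x^8 + x^7 + x^6 + x^2.
x^(93) mod f = x^8 + x^6 + x^3 + 1.
x^(33) mod f = x^9 + x^8 + x^6 + x^2 + x.
None equal 1, so x has full order 1023; f is primitive.

Yes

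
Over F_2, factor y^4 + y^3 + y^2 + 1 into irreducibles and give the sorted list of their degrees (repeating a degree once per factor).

1, 3

Write h(y) = y^4 + y^3 + y^2 + 1.
Roots in F_2: h(0) = 1; h(1) = 0 → root.
Linear factors from roots: (y + 1).
Complete factorization: h(y) = (y + 1)·(y^3 + y + 1).
Factor degrees with multiplicity: 1 + 3 = 4.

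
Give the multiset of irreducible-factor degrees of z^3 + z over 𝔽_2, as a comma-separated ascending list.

1, 1, 1

Write g(z) = z^3 + z.
Roots in 𝔽_2: g(0) = 0 → root; g(1) = 0 → root.
Linear factors from roots: (z), (z + 1).
Complete factorization: g(z) = (z)·(z + 1)^2.
Factor degrees with multiplicity: 1 + 1 + 1 = 3.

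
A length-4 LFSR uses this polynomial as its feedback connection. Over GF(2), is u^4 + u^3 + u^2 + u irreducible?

Write f(u) = u^4 + u^3 + u^2 + u.
Check for roots in GF(2): f(0) = 0 → root; f(1) = 0 → root.
f(0) = 0, so (u) divides f(u); f is reducible.

No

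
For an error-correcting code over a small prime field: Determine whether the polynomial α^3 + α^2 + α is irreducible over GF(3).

Write f(α) = α^3 + α^2 + α.
Check for roots in GF(3): f(0) = 0 → root; f(1) = 0 → root; f(2) = 2.
f(0) = 0, so (α) divides f(α); f is reducible.

No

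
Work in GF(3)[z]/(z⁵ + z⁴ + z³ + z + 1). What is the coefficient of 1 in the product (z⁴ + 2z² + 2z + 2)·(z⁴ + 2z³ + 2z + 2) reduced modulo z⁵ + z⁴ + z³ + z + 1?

Multiply in GF(3)[z]: (z⁴ + 2z² + 2z + 2)·(z⁴ + 2z³ + 2z + 2) = z⁸ + 2z⁷ + 2z⁶ + 2z⁵ + 2z⁴ + 2z³ + 2z² + 2z + 1.
Reduce using z⁵ ≡ 2z⁴ + 2z³ + 2z + 2 (mod z⁵ + z⁴ + z³ + z + 1).
Reduced: 2z³ + z² + z.

0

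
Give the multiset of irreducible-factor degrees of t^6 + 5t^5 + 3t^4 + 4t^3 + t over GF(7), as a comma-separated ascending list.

1, 1, 1, 3

Write f(t) = t^6 + 5t^5 + 3t^4 + 4t^3 + t.
Linear factors from roots: (t), (t + 6).
Complete factorization: f(t) = (t)·(t + 6)^2·(t^3 + 2t + 1).
Factor degrees with multiplicity: 1 + 1 + 1 + 3 = 6.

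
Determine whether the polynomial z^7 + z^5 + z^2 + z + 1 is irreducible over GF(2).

Yes

Write m(z) = z^7 + z^5 + z^2 + z + 1.
Check for roots in GF(2): m(0) = 1; m(1) = 1.
No roots, so no linear factors.
Monic irreducibles of degree 2 over GF(2): z^2 + z + 1.
None of them divide m (all give nonzero remainder).
Monic irreducibles of degree 3 over GF(2): z^3 + z + 1, z^3 + z^2 + 1.
None of them divide m (all give nonzero remainder).
No irreducible factor of degree ≤ 3 exists, so m is irreducible over GF(2).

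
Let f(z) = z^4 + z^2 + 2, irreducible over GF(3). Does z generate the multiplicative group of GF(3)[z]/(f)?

|GF(3^4)^×| = 3^4 − 1 = 80. Prime factorization: 80 = 2^4·5.
f is primitive ⇔ z has order 80 in GF(3)[z]/(f), i.e. z^(80/q) ≠ 1 for each prime q | 80.
z^(40) mod f = 2.
z^(16) mod f = 1
Since z^(16) = 1, the order of z divides 16 < 80; not primitive.

No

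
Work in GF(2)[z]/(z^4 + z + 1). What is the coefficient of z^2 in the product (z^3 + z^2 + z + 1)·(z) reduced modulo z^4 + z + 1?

1

Multiply in GF(2)[z]: (z^3 + z^2 + z + 1)·(z) = z^4 + z^3 + z^2 + z.
Reduce using z^4 ≡ z + 1 (mod z^4 + z + 1).
Reduced: z^3 + z^2 + 1.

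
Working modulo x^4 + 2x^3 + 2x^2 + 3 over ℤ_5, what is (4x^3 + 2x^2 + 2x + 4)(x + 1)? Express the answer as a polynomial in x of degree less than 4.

3x^3 + x^2 + x + 2

Multiply in ℤ_5[x]: (4x^3 + 2x^2 + 2x + 4)·(x + 1) = 4x^4 + x^3 + 4x^2 + x + 4.
Reduce using x^4 ≡ 3x^3 + 3x^2 + 2 (mod x^4 + 2x^3 + 2x^2 + 3).
Reduced: 3x^3 + x^2 + x + 2.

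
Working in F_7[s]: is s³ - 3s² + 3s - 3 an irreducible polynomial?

Yes

Write f(s) = s³ - 3s² + 3s - 3.
Check for roots in F_7: f(0) = 4; f(1) = 5; f(2) = 6; f(3) = 6; f(4) = 4; f(5) = 6; f(6) = 4.
No roots. A degree-3 polynomial over a field with no linear factor is irreducible.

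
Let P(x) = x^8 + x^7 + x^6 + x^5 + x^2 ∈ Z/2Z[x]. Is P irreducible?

Check for roots in Z/2Z: P(0) = 0 → root; P(1) = 1.
P(0) = 0, so (x) divides P(x); P is reducible.

No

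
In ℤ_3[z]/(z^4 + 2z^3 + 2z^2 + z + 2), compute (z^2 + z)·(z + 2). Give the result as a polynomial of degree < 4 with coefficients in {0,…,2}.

z^3 + 2z

Multiply in ℤ_3[z]: (z^2 + z)·(z + 2) = z^3 + 2z.
Reduced: z^3 + 2z.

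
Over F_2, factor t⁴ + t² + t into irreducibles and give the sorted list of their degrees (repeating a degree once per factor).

Write f(t) = t⁴ + t² + t.
Roots in F_2: f(0) = 0 → root; f(1) = 1.
Linear factors from roots: (t).
Complete factorization: f(t) = (t)·(t³ + t + 1).
Factor degrees with multiplicity: 1 + 3 = 4.

1, 3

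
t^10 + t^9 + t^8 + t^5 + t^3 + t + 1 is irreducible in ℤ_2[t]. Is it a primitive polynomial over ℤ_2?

Write f(t) = t^10 + t^9 + t^8 + t^5 + t^3 + t + 1.
|GF(2^10)^×| = 2^10 − 1 = 1023. Prime factorization: 1023 = 3·11·31.
f is primitive ⇔ t has order 1023 in GF(2)[t]/(f), i.e. t^(1023/q) ≠ 1 for each prime q | 1023.
t^(341) mod f = t^9 + t^7 + t^6 + t^3 + t^2.
t^(93) mod f = 1
t^(33) mod f = t^9 + t^6 + t^3 + 1.
Since t^(93) = 1, the order of t divides 93 < 1023; not primitive.

No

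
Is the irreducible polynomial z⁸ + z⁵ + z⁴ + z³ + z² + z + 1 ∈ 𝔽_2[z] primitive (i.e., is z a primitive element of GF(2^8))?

No

Write f(z) = z⁸ + z⁵ + z⁴ + z³ + z² + z + 1.
|GF(2^8)^×| = 2^8 − 1 = 255. Prime factorization: 255 = 3·5·17.
f is primitive ⇔ z has order 255 in GF(2)[z]/(f), i.e. z^(255/q) ≠ 1 for each prime q | 255.
z^(85) mod f = 1
z^(51) mod f = z⁷ + z⁵ + z³ + z² + z + 1.
z^(15) mod f = z⁶ + z³ + z + 1.
Since z^(85) = 1, the order of z divides 85 < 255; not primitive.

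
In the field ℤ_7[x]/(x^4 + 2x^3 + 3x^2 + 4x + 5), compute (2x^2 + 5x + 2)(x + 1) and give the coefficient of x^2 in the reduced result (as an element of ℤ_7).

Multiply in ℤ_7[x]: (2x^2 + 5x + 2)·(x + 1) = 2x^3 + 2.
Reduced: 2x^3 + 2.

0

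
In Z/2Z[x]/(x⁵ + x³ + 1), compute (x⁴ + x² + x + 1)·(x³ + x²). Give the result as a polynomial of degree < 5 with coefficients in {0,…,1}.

x^4 + x

Multiply in Z/2Z[x]: (x⁴ + x² + x + 1)·(x³ + x²) = x⁷ + x⁶ + x⁵ + x².
Reduce using x⁵ ≡ x³ + 1 (mod x⁵ + x³ + 1).
Reduced: x⁴ + x.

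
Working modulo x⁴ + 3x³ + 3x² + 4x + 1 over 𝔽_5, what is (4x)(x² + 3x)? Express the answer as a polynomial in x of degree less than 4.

Multiply in 𝔽_5[x]: (4x)·(x² + 3x) = 4x³ + 2x².
Reduced: 4x³ + 2x².

4x^3 + 2x^2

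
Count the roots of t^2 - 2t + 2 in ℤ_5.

2

Write P(t) = t^2 - 2t + 2.
Evaluate at each of the 5 elements of ℤ_5:
P(0) = 2; P(1) = 1; P(2) = 2; P(3) = 0 → root; P(4) = 0 → root.
Roots: {3, 4}.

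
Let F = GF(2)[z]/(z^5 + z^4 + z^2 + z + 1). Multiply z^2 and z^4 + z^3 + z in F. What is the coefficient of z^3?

0

Multiply in GF(2)[z]: (z^2)·(z^4 + z^3 + z) = z^6 + z^5 + z^3.
Reduce using z^5 ≡ z^4 + z^2 + z + 1 (mod z^5 + z^4 + z^2 + z + 1).
Reduced: z^2 + z.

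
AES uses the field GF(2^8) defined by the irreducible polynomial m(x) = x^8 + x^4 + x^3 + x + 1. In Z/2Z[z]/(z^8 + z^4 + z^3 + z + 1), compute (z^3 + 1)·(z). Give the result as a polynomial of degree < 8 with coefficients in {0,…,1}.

Multiply in Z/2Z[z]: (z^3 + 1)·(z) = z^4 + z.
Reduced: z^4 + z.

z^4 + z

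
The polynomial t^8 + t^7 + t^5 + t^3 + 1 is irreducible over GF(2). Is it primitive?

Write f(t) = t^8 + t^7 + t^5 + t^3 + 1.
|GF(2^8)^×| = 2^8 − 1 = 255. Prime factorization: 255 = 3·5·17.
f is primitive ⇔ t has order 255 in GF(2)[t]/(f), i.e. t^(255/q) ≠ 1 for each prime q | 255.
t^(85) mod f = t^7 + t^6 + t^2 + t.
t^(51) mod f = t^7 + t^6 + t^4 + t^3 + t^2.
t^(15) mod f = t^3 + t^2.
None equal 1, so t has full order 255; f is primitive.

Yes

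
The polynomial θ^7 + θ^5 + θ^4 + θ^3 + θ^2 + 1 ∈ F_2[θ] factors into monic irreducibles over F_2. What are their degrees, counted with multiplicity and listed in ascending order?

1, 2, 2, 2

Write h(θ) = θ^7 + θ^5 + θ^4 + θ^3 + θ^2 + 1.
Roots in F_2: h(0) = 1; h(1) = 0 → root.
Linear factors from roots: (θ + 1).
Complete factorization: h(θ) = (θ + 1)·(θ^2 + θ + 1)^3.
Factor degrees with multiplicity: 1 + 2 + 2 + 2 = 7.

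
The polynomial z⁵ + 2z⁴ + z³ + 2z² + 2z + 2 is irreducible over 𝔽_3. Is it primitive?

Write f(z) = z⁵ + 2z⁴ + z³ + 2z² + 2z + 2.
|GF(3^5)^×| = 3^5 − 1 = 242. Prime factorization: 242 = 2·11^2.
f is primitive ⇔ z has order 242 in GF(3)[z]/(f), i.e. z^(242/q) ≠ 1 for each prime q | 242.
z^(121) mod f = 1
z^(22) mod f = z⁴ + z² + 2z + 2.
Since z^(121) = 1, the order of z divides 121 < 242; not primitive.

No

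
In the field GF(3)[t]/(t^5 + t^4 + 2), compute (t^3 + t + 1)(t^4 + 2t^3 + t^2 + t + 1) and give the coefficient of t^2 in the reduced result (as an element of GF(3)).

0

Multiply in GF(3)[t]: (t^3 + t + 1)·(t^4 + 2t^3 + t^2 + t + 1) = t^7 + 2t^6 + 2t^5 + t^4 + t^3 + 2t^2 + 2t + 1.
Reduce using t^5 ≡ 2t^4 + 1 (mod t^5 + t^4 + 2).
Reduced: t^3 + 2.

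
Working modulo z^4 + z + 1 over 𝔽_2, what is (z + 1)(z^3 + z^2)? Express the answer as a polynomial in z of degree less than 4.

z^2 + z + 1

Multiply in 𝔽_2[z]: (z + 1)·(z^3 + z^2) = z^4 + z^2.
Reduce using z^4 ≡ z + 1 (mod z^4 + z + 1).
Reduced: z^2 + z + 1.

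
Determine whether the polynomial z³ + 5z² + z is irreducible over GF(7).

Write f(z) = z³ + 5z² + z.
Check for roots in GF(7): f(0) = 0 → root; f(1) = 0 → root; f(2) = 2; f(3) = 5; f(4) = 1; f(5) = 3; f(6) = 3.
f(0) = 0, so (z) divides f(z); f is reducible.

No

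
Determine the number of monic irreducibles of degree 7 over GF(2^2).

2340

Gauss's count: N_{4}(7) = (1/7) Σ_{d|7} μ(7/d)·4^d.
Divisors of 7: 1, 7; μ(7/d) for each: -1, 1.
Σ = − 4^1 + 4^7 = 16380.
N = 16380/7 = 2340.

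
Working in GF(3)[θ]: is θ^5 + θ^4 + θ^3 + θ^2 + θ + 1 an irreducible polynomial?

No

Write g(θ) = θ^5 + θ^4 + θ^3 + θ^2 + θ + 1.
Check for roots in GF(3): g(0) = 1; g(1) = 0 → root; g(2) = 0 → root.
g(1) = 0, so (θ − 1) divides g(θ); g is reducible.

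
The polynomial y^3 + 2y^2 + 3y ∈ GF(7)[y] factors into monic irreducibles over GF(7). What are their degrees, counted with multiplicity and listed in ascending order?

Write f(y) = y^3 + 2y^2 + 3y.
Linear factors from roots: (y).
Complete factorization: f(y) = (y)·(y^2 + 2y + 3).
Factor degrees with multiplicity: 1 + 2 = 3.

1, 2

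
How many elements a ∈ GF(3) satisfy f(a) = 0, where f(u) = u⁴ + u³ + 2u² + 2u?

3

Evaluate at each of the 3 elements of GF(3):
f(0) = 0 → root; f(1) = 0 → root; f(2) = 0 → root.
Roots: {0, 1, 2}.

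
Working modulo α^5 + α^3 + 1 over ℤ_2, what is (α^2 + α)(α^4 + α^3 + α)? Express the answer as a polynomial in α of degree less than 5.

α^3 + α^2 + α

Multiply in ℤ_2[α]: (α^2 + α)·(α^4 + α^3 + α) = α^6 + α^4 + α^3 + α^2.
Reduce using α^5 ≡ α^3 + 1 (mod α^5 + α^3 + 1).
Reduced: α^3 + α^2 + α.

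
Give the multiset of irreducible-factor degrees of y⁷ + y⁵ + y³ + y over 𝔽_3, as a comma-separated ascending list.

Write g(y) = y⁷ + y⁵ + y³ + y.
Roots in 𝔽_3: g(0) = 0 → root; g(1) = 1; g(2) = 2.
Linear factors from roots: (y).
Complete factorization: g(y) = (y)·(y² + 1)·(y² + y + 2)·(y² + 2y + 2).
Factor degrees with multiplicity: 1 + 2 + 2 + 2 = 7.

1, 2, 2, 2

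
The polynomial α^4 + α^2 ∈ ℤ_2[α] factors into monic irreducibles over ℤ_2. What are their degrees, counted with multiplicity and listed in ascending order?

Write g(α) = α^4 + α^2.
Roots in ℤ_2: g(0) = 0 → root; g(1) = 0 → root.
Linear factors from roots: (α), (α + 1).
Complete factorization: g(α) = (α)^2·(α + 1)^2.
Factor degrees with multiplicity: 1 + 1 + 1 + 1 = 4.

1, 1, 1, 1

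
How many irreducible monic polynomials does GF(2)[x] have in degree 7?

18

By the necklace-counting formula, N_2(7) = (1/7) Σ_{d|7} μ(7/d)·2^d.
Divisors of 7: 1, 7; μ(7/d) for each: -1, 1.
Σ = − 2^1 + 2^7 = 126.
N = 126/7 = 18.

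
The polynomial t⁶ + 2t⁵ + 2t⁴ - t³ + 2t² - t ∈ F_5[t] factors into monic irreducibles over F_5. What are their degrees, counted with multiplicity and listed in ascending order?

Write h(t) = t⁶ + 2t⁵ + 2t⁴ - t³ + 2t² - t.
Roots in F_5: h(0) = 0 → root; h(1) = 0 → root; h(2) = 3; h(3) = 0 → root; h(4) = 0 → root.
Linear factors from roots: (t), (t - 1), (t + 2), (t + 1).
Complete factorization: h(t) = (t)·(t + 1)·(t + 2)·(t - 1)·(t² - 2).
Factor degrees with multiplicity: 1 + 1 + 1 + 1 + 2 = 6.

1, 1, 1, 1, 2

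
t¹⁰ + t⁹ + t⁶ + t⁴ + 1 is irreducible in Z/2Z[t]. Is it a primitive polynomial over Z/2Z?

Write f(t) = t¹⁰ + t⁹ + t⁶ + t⁴ + 1.
|GF(2^10)^×| = 2^10 − 1 = 1023. Prime factorization: 1023 = 3·11·31.
f is primitive ⇔ t has order 1023 in GF(2)[t]/(f), i.e. t^(1023/q) ≠ 1 for each prime q | 1023.
t^(341) mod f = 1
t^(93) mod f = t⁸ + t⁶ + t⁵ + t³ + t² + t.
t^(33) mod f = t⁸ + t⁷ + t⁶ + t⁴ + 1.
Since t^(341) = 1, the order of t divides 341 < 1023; not primitive.

No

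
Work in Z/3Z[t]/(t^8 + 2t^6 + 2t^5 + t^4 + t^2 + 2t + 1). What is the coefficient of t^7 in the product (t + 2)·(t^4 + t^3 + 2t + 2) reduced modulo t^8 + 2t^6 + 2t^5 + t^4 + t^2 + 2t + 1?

Multiply in Z/3Z[t]: (t + 2)·(t^4 + t^3 + 2t + 2) = t^5 + 2t^3 + 2t^2 + 1.
Reduced: t^5 + 2t^3 + 2t^2 + 1.

0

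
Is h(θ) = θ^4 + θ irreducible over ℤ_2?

Check for roots in ℤ_2: h(0) = 0 → root; h(1) = 0 → root.
h(0) = 0, so (θ) divides h(θ); h is reducible.

No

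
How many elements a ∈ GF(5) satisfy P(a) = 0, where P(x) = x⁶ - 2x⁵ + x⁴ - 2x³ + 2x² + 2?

Evaluate at each of the 5 elements of GF(5):
P(0) = 2; P(1) = 2; P(2) = 0 → root; P(3) = 0 → root; P(4) = 0 → root.
Roots: {2, 3, 4}.

3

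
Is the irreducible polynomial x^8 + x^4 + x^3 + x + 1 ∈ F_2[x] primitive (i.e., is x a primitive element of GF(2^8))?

Write f(x) = x^8 + x^4 + x^3 + x + 1.
|GF(2^8)^×| = 2^8 − 1 = 255. Prime factorization: 255 = 3·5·17.
f is primitive ⇔ x has order 255 in GF(2)[x]/(f), i.e. x^(255/q) ≠ 1 for each prime q | 255.
x^(85) mod f = x^7 + x^5 + x^4 + x^3 + x^2 + 1.
x^(51) mod f = 1
x^(15) mod f = x^5 + x^3 + x^2 + x + 1.
Since x^(51) = 1, the order of x divides 51 < 255; not primitive.

No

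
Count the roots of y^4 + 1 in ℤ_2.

1

Write P(y) = y^4 + 1.
Evaluate at each of the 2 elements of ℤ_2:
P(0) = 1; P(1) = 0 → root.
Roots: {1}.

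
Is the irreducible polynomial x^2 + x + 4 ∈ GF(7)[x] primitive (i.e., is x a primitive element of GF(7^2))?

Write f(x) = x^2 + x + 4.
|GF(7^2)^×| = 7^2 − 1 = 48. Prime factorization: 48 = 2^4·3.
f is primitive ⇔ x has order 48 in GF(7)[x]/(f), i.e. x^(48/q) ≠ 1 for each prime q | 48.
x^(24) mod f = 1
x^(16) mod f = 2.
Since x^(24) = 1, the order of x divides 24 < 48; not primitive.

No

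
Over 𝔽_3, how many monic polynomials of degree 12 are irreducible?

x^(3^12) − x is the product of all monic irreducibles of degree dividing 12; Möbius inversion gives N = (1/12) Σ μ(12/d)·3^d.
Divisors of 12: 1, 2, 3, 4, 6, 12; μ(12/d) for each: 0, 1, 0, -1, -1, 1.
Σ = 3^2 − 3^4 − 3^6 + 3^12 = 530640.
N = 530640/12 = 44220.

44220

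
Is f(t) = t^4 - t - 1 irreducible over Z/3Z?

Yes

Check for roots in Z/3Z: f(0) = 2; f(1) = 2; f(2) = 1.
No roots, so no linear factors.
Monic irreducibles of degree 2 over GF(3): t^2 + 1, t^2 + t - 1, t^2 - t - 1.
None of them divide f (all give nonzero remainder).
No irreducible factor of degree ≤ 2 exists, so f is irreducible over GF(3).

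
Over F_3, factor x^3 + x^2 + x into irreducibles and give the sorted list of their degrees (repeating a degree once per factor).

1, 1, 1

Write g(x) = x^3 + x^2 + x.
Roots in F_3: g(0) = 0 → root; g(1) = 0 → root; g(2) = 2.
Linear factors from roots: (x), (x - 1).
Complete factorization: g(x) = (x)·(x - 1)^2.
Factor degrees with multiplicity: 1 + 1 + 1 = 3.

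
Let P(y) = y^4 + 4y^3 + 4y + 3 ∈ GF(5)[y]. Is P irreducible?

Check for roots in GF(5): P(0) = 3; P(1) = 2; P(2) = 4; P(3) = 4; P(4) = 1.
No roots, so no linear factors.
Degree-2 irreducible divisors: test the 10 monic irreducibles of degree 2 over GF(5).
None of them divide P (all give nonzero remainder).
No irreducible factor of degree ≤ 2 exists, so P is irreducible over GF(5).

Yes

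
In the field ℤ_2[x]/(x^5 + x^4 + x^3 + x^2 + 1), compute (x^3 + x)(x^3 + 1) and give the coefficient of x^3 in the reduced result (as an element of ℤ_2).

Multiply in ℤ_2[x]: (x^3 + x)·(x^3 + 1) = x^6 + x^4 + x^3 + x.
Reduce using x^5 ≡ x^4 + x^3 + x^2 + 1 (mod x^5 + x^4 + x^3 + x^2 + 1).
Reduced: x^4 + x^3 + x^2 + 1.

1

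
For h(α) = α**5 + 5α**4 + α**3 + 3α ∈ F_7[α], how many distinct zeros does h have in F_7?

4

Evaluate at each of the 7 elements of F_7:
h(0) = 0 → root; h(1) = 3; h(2) = 0 → root; h(3) = 5; h(4) = 0 → root; h(5) = 6; h(6) = 0 → root.
Roots: {0, 2, 4, 6}.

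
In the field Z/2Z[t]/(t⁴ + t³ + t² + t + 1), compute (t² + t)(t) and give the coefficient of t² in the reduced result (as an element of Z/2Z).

Multiply in Z/2Z[t]: (t² + t)·(t) = t³ + t².
Reduced: t³ + t².

1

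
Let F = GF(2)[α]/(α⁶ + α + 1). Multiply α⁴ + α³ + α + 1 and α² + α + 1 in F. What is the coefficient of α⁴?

Multiply in GF(2)[α]: (α⁴ + α³ + α + 1)·(α² + α + 1) = α⁶ + 1.
Reduce using α⁶ ≡ α + 1 (mod α⁶ + α + 1).
Reduced: α.

0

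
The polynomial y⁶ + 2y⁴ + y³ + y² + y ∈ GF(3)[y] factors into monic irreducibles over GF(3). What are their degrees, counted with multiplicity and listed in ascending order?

Write g(y) = y⁶ + 2y⁴ + y³ + y² + y.
Roots in GF(3): g(0) = 0 → root; g(1) = 0 → root; g(2) = 2.
Linear factors from roots: (y), (y + 2).
Complete factorization: g(y) = (y)·(y + 2)·(y² + 1)·(y² + y + 2).
Factor degrees with multiplicity: 1 + 1 + 2 + 2 = 6.

1, 1, 2, 2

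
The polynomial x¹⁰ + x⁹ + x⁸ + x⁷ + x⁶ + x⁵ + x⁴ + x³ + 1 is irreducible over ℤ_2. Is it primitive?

Yes

Write f(x) = x¹⁰ + x⁹ + x⁸ + x⁷ + x⁶ + x⁵ + x⁴ + x³ + 1.
|GF(2^10)^×| = 2^10 − 1 = 1023. Prime factorization: 1023 = 3·11·31.
f is primitive ⇔ x has order 1023 in GF(2)[x]/(f), i.e. x^(1023/q) ≠ 1 for each prime q | 1023.
x^(341) mod f = x⁹ + x⁸ + x⁶ + x³ + x + 1.
x^(93) mod f = x⁹ + x⁷ + x⁵.
x^(33) mod f = x⁹ + x⁷ + x⁶ + x⁵ + x² + x + 1.
None equal 1, so x has full order 1023; f is primitive.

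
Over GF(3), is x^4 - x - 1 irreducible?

Write g(x) = x^4 - x - 1.
Check for roots in GF(3): g(0) = 2; g(1) = 2; g(2) = 1.
No roots, so no linear factors.
Monic irreducibles of degree 2 over GF(3): x^2 + 1, x^2 + x - 1, x^2 - x - 1.
None of them divide g (all give nonzero remainder).
No irreducible factor of degree ≤ 2 exists, so g is irreducible over GF(3).

Yes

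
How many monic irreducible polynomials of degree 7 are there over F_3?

312

x^(3^7) − x is the product of all monic irreducibles of degree dividing 7; Möbius inversion gives N = (1/7) Σ μ(7/d)·3^d.
Divisors of 7: 1, 7; μ(7/d) for each: -1, 1.
Σ = − 3^1 + 3^7 = 2184.
N = 2184/7 = 312.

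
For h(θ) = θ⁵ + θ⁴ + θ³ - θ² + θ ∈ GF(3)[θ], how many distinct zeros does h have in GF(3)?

3

Evaluate at each of the 3 elements of GF(3):
h(0) = 0 → root; h(1) = 0 → root; h(2) = 0 → root.
Roots: {0, 1, 2}.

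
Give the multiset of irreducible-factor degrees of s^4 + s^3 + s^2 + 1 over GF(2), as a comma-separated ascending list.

Write f(s) = s^4 + s^3 + s^2 + 1.
Roots in GF(2): f(0) = 1; f(1) = 0 → root.
Linear factors from roots: (s + 1).
Complete factorization: f(s) = (s + 1)·(s^3 + s + 1).
Factor degrees with multiplicity: 1 + 3 = 4.

1, 3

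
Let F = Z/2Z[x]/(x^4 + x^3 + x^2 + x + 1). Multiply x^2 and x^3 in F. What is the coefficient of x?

0

Multiply in Z/2Z[x]: (x^2)·(x^3) = x^5.
Reduce using x^4 ≡ x^3 + x^2 + x + 1 (mod x^4 + x^3 + x^2 + x + 1).
Reduced: 1.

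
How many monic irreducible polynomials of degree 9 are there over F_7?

Gauss's count: N_{7}(9) = (1/9) Σ_{d|9} μ(9/d)·7^d.
Divisors of 9: 1, 3, 9; μ(9/d) for each: 0, -1, 1.
Σ = − 7^3 + 7^9 = 40353264.
N = 40353264/9 = 4483696.

4483696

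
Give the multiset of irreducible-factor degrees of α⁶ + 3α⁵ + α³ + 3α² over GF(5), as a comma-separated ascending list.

1, 1, 1, 1, 2

Write f(α) = α⁶ + 3α⁵ + α³ + 3α².
Roots in GF(5): f(0) = 0 → root; f(1) = 3; f(2) = 0 → root; f(3) = 2; f(4) = 0 → root.
Linear factors from roots: (α), (α + 3), (α + 1).
Complete factorization: f(α) = (α + 1)·(α + 3)·(α)^2·(α² + 4α + 1).
Factor degrees with multiplicity: 1 + 1 + 1 + 1 + 2 = 6.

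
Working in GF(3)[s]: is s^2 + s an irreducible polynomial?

No

Write m(s) = s^2 + s.
Check for roots in GF(3): m(0) = 0 → root; m(1) = 2; m(2) = 0 → root.
m(0) = 0, so (s) divides m(s); m is reducible.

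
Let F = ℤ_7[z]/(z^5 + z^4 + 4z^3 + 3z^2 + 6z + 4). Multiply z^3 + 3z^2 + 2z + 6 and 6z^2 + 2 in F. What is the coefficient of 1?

Multiply in ℤ_7[z]: (z^3 + 3z^2 + 2z + 6)·(6z^2 + 2) = 6z^5 + 4z^4 + 4z + 5.
Reduce using z^5 ≡ 6z^4 + 3z^3 + 4z^2 + z + 3 (mod z^5 + z^4 + 4z^3 + 3z^2 + 6z + 4).
Reduced: 5z^4 + 4z^3 + 3z^2 + 3z + 2.

2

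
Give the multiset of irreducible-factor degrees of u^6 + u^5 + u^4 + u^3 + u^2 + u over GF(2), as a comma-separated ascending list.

Write g(u) = u^6 + u^5 + u^4 + u^3 + u^2 + u.
Roots in GF(2): g(0) = 0 → root; g(1) = 0 → root.
Linear factors from roots: (u), (u + 1).
Complete factorization: g(u) = (u)·(u + 1)·(u^2 + u + 1)^2.
Factor degrees with multiplicity: 1 + 1 + 2 + 2 = 6.

1, 1, 2, 2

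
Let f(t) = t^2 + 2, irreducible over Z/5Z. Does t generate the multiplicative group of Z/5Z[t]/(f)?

No

|GF(5^2)^×| = 5^2 − 1 = 24. Prime factorization: 24 = 2^3·3.
f is primitive ⇔ t has order 24 in GF(5)[t]/(f), i.e. t^(24/q) ≠ 1 for each prime q | 24.
t^(12) mod f = 4.
t^(8) mod f = 1
Since t^(8) = 1, the order of t divides 8 < 24; not primitive.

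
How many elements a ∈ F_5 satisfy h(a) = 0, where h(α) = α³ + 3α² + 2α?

Evaluate at each of the 5 elements of F_5:
h(0) = 0 → root; h(1) = 1; h(2) = 4; h(3) = 0 → root; h(4) = 0 → root.
Roots: {0, 3, 4}.

3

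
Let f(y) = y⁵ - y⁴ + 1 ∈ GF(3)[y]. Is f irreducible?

Yes

Check for roots in GF(3): f(0) = 1; f(1) = 1; f(2) = 2.
No roots, so no linear factors.
Monic irreducibles of degree 2 over GF(3): y² + 1, y² + y - 1, y² - y - 1.
None of them divide f (all give nonzero remainder).
No irreducible factor of degree ≤ 2 exists, so f is irreducible over GF(3).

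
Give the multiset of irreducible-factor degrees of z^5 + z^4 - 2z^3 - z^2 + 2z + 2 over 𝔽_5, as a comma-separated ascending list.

5

Write g(z) = z^5 + z^4 - 2z^3 - z^2 + 2z + 2.
Roots in 𝔽_5: g(0) = 2; g(1) = 3; g(2) = 4; g(3) = 4; g(4) = 1.
Complete factorization: g(z) = (z^5 + z^4 - 2z^3 - z^2 + 2z + 2).
Factor degrees with multiplicity: 5 = 5.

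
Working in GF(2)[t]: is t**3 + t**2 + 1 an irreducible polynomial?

Yes

Write h(t) = t**3 + t**2 + 1.
Check for roots in GF(2): h(0) = 1; h(1) = 1.
No roots. A degree-3 polynomial over a field with no linear factor is irreducible.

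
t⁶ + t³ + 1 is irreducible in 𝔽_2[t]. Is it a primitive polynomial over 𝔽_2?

No

Write f(t) = t⁶ + t³ + 1.
|GF(2^6)^×| = 2^6 − 1 = 63. Prime factorization: 63 = 3^2·7.
f is primitive ⇔ t has order 63 in GF(2)[t]/(f), i.e. t^(63/q) ≠ 1 for each prime q | 63.
t^(21) mod f = t³.
t^(9) mod f = 1
Since t^(9) = 1, the order of t divides 9 < 63; not primitive.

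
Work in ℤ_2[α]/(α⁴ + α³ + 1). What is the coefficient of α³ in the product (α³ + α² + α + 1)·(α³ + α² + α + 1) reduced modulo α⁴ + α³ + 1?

Multiply in ℤ_2[α]: (α³ + α² + α + 1)·(α³ + α² + α + 1) = α⁶ + α⁴ + α² + 1.
Reduce using α⁴ ≡ α³ + 1 (mod α⁴ + α³ + 1).
Reduced: α + 1.

0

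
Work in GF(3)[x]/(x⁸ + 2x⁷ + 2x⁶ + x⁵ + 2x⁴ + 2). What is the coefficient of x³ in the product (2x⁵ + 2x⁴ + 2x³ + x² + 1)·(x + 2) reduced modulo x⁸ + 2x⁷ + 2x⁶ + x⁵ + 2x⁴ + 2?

2

Multiply in GF(3)[x]: (2x⁵ + 2x⁴ + 2x³ + x² + 1)·(x + 2) = 2x⁶ + 2x³ + 2x² + x + 2.
Reduced: 2x⁶ + 2x³ + 2x² + x + 2.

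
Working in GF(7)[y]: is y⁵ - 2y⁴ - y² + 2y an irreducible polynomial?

No

Write h(y) = y⁵ - 2y⁴ - y² + 2y.
Check for roots in GF(7): h(0) = 0 → root; h(1) = 0 → root; h(2) = 0 → root; h(3) = 1; h(4) = 0 → root; h(5) = 5; h(6) = 1.
h(0) = 0, so (y) divides h(y); h is reducible.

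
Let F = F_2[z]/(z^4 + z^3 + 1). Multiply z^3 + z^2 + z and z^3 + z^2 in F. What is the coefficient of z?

Multiply in F_2[z]: (z^3 + z^2 + z)·(z^3 + z^2) = z^6 + z^3.
Reduce using z^4 ≡ z^3 + 1 (mod z^4 + z^3 + 1).
Reduced: z^2 + z + 1.

1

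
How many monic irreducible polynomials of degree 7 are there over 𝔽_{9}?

683280

By the necklace-counting formula, N_9(7) = (1/7) Σ_{d|7} μ(7/d)·9^d.
Divisors of 7: 1, 7; μ(7/d) for each: -1, 1.
Σ = − 9^1 + 9^7 = 4782960.
N = 4782960/7 = 683280.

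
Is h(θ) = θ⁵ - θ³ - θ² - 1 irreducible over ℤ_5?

Check for roots in ℤ_5: h(0) = 4; h(1) = 3; h(2) = 4; h(3) = 1; h(4) = 3.
No roots, so no linear factors.
Degree-2 irreducible divisors: test the 10 monic irreducibles of degree 2 over GF(5).
None of them divide h (all give nonzero remainder).
No irreducible factor of degree ≤ 2 exists, so h is irreducible over GF(5).

Yes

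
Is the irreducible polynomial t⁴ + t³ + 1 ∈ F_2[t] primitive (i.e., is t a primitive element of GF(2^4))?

Write f(t) = t⁴ + t³ + 1.
|GF(2^4)^×| = 2^4 − 1 = 15. Prime factorization: 15 = 3·5.
f is primitive ⇔ t has order 15 in GF(2)[t]/(f), i.e. t^(15/q) ≠ 1 for each prime q | 15.
t^(5) mod f = t³ + t + 1.
t^(3) mod f = t³.
None equal 1, so t has full order 15; f is primitive.

Yes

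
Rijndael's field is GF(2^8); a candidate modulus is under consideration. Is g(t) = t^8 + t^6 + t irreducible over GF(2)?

No

Check for roots in GF(2): g(0) = 0 → root; g(1) = 1.
g(0) = 0, so (t) divides g(t); g is reducible.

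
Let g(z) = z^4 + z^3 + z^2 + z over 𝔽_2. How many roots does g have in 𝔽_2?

2

Evaluate at each of the 2 elements of 𝔽_2:
g(0) = 0 → root; g(1) = 0 → root.
Roots: {0, 1}.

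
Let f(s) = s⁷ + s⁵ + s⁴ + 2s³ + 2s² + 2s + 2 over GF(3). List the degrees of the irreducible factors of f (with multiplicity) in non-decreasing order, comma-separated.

Roots in GF(3): f(0) = 2; f(1) = 2; f(2) = 2.
Complete factorization: f(s) = (s³ + s² + s + 2)·(s⁴ + 2s³ + s² + 2s + 1).
Factor degrees with multiplicity: 3 + 4 = 7.

3, 4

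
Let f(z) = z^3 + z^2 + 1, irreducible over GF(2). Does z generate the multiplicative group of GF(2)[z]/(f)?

|GF(2^3)^×| = 2^3 − 1 = 7. Prime factorization: 7 = 7.
f is primitive ⇔ z has order 7 in GF(2)[z]/(f), i.e. z^(7/q) ≠ 1 for each prime q | 7.
z^(1) mod f = z.
None equal 1, so z has full order 7; f is primitive.

Yes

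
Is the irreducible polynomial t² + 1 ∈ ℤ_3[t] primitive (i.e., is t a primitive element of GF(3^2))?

No

Write f(t) = t² + 1.
|GF(3^2)^×| = 3^2 − 1 = 8. Prime factorization: 8 = 2^3.
f is primitive ⇔ t has order 8 in GF(3)[t]/(f), i.e. t^(8/q) ≠ 1 for each prime q | 8.
t^(4) mod f = 1
Since t^(4) = 1, the order of t divides 4 < 8; not primitive.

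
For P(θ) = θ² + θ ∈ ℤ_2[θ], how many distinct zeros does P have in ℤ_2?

Evaluate at each of the 2 elements of ℤ_2:
P(0) = 0 → root; P(1) = 0 → root.
Roots: {0, 1}.

2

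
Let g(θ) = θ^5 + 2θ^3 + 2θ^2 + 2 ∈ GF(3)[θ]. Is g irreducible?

Yes

Check for roots in GF(3): g(0) = 2; g(1) = 1; g(2) = 1.
No roots, so no linear factors.
Monic irreducibles of degree 2 over GF(3): θ^2 + 1, θ^2 + θ + 2, θ^2 + 2θ + 2.
None of them divide g (all give nonzero remainder).
No irreducible factor of degree ≤ 2 exists, so g is irreducible over GF(3).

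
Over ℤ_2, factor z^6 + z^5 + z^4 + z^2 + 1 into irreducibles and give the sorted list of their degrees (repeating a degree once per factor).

Write g(z) = z^6 + z^5 + z^4 + z^2 + 1.
Roots in ℤ_2: g(0) = 1; g(1) = 1.
Complete factorization: g(z) = (z^6 + z^5 + z^4 + z^2 + 1).
Factor degrees with multiplicity: 6 = 6.

6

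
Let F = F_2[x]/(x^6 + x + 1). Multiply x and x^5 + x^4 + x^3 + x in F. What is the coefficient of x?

Multiply in F_2[x]: (x)·(x^5 + x^4 + x^3 + x) = x^6 + x^5 + x^4 + x^2.
Reduce using x^6 ≡ x + 1 (mod x^6 + x + 1).
Reduced: x^5 + x^4 + x^2 + x + 1.

1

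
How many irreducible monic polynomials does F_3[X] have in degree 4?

18

The number of monic irreducibles of degree 4 over GF(3) is (1/4)·Σ_{d∣4} μ(4/d) 3^d.
Divisors of 4: 1, 2, 4; μ(4/d) for each: 0, -1, 1.
Σ = − 3^2 + 3^4 = 72.
N = 72/4 = 18.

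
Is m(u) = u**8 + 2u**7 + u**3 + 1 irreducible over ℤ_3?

Check for roots in ℤ_3: m(0) = 1; m(1) = 2; m(2) = 2.
No roots, so no linear factors.
Monic irreducibles of degree 2 over GF(3): u**2 + 1, u**2 + u + 2, u**2 + 2u + 2.
None of them divide m (all give nonzero remainder).
Degree-3 irreducible divisors: test the 8 monic irreducibles of degree 3 over GF(3).
None of them divide m (all give nonzero remainder).
Degree-4 irreducible divisors: test the 18 monic irreducibles of degree 4 over GF(3).
None of them divide m (all give nonzero remainder).
No irreducible factor of degree ≤ 4 exists, so m is irreducible over GF(3).

Yes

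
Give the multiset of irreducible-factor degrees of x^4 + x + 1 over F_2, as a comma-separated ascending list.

4

Write g(x) = x^4 + x + 1.
Roots in F_2: g(0) = 1; g(1) = 1.
Complete factorization: g(x) = (x^4 + x + 1).
Factor degrees with multiplicity: 4 = 4.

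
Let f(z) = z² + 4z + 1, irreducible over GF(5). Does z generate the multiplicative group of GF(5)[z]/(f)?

No

|GF(5^2)^×| = 5^2 − 1 = 24. Prime factorization: 24 = 2^3·3.
f is primitive ⇔ z has order 24 in GF(5)[z]/(f), i.e. z^(24/q) ≠ 1 for each prime q | 24.
z^(12) mod f = 1
z^(8) mod f = z + 4.
Since z^(12) = 1, the order of z divides 12 < 24; not primitive.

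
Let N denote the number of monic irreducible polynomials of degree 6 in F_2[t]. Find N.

9

Gauss's count: N_{2}(6) = (1/6) Σ_{d|6} μ(6/d)·2^d.
Divisors of 6: 1, 2, 3, 6; μ(6/d) for each: 1, -1, -1, 1.
Σ = 2^1 − 2^2 − 2^3 + 2^6 = 54.
N = 54/6 = 9.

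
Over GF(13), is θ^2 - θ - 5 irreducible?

Write P(θ) = θ^2 - θ - 5.
Check each element of GF(13) for a root: P(0)=8, P(1)=8, P(2)=10, P(3)=1, P(4)=7, P(5)=2, P(6)=12, P(7)=11, P(8)=12, P(9)=2, P(10)=7, P(11)=1, P(12)=10.
No roots. A degree-2 polynomial over a field with no linear factor is irreducible.

Yes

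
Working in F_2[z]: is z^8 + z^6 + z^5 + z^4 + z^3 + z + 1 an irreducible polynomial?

Yes

Write P(z) = z^8 + z^6 + z^5 + z^4 + z^3 + z + 1.
Check for roots in F_2: P(0) = 1; P(1) = 1.
No roots, so no linear factors.
Monic irreducibles of degree 2 over GF(2): z^2 + z + 1.
None of them divide P (all give nonzero remainder).
Monic irreducibles of degree 3 over GF(2): z^3 + z + 1, z^3 + z^2 + 1.
None of them divide P (all give nonzero remainder).
Monic irreducibles of degree 4 over GF(2): z^4 + z + 1, z^4 + z^3 + 1, z^4 + z^3 + z^2 + z + 1.
None of them divide P (all give nonzero remainder).
No irreducible factor of degree ≤ 4 exists, so P is irreducible over GF(2).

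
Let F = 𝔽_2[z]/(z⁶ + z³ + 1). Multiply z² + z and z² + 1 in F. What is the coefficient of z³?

Multiply in 𝔽_2[z]: (z² + z)·(z² + 1) = z⁴ + z³ + z² + z.
Reduced: z⁴ + z³ + z² + z.

1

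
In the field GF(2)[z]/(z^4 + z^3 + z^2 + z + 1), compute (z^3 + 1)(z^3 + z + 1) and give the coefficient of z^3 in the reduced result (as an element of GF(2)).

Multiply in GF(2)[z]: (z^3 + 1)·(z^3 + z + 1) = z^6 + z^4 + z + 1.
Reduce using z^4 ≡ z^3 + z^2 + z + 1 (mod z^4 + z^3 + z^2 + z + 1).
Reduced: z^3 + z^2 + z.

1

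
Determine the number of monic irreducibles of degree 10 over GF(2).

99

The number of monic irreducibles of degree 10 over GF(2) is (1/10)·Σ_{d∣10} μ(10/d) 2^d.
Divisors of 10: 1, 2, 5, 10; μ(10/d) for each: 1, -1, -1, 1.
Σ = 2^1 − 2^2 − 2^5 + 2^10 = 990.
N = 990/10 = 99.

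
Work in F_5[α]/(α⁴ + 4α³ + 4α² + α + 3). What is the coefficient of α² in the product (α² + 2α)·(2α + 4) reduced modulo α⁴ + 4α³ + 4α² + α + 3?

3

Multiply in F_5[α]: (α² + 2α)·(2α + 4) = 2α³ + 3α² + 3α.
Reduced: 2α³ + 3α² + 3α.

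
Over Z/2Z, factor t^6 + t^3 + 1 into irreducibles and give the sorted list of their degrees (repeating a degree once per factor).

6

Write f(t) = t^6 + t^3 + 1.
Roots in Z/2Z: f(0) = 1; f(1) = 1.
Complete factorization: f(t) = (t^6 + t^3 + 1).
Factor degrees with multiplicity: 6 = 6.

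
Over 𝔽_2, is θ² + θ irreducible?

Write f(θ) = θ² + θ.
Check for roots in 𝔽_2: f(0) = 0 → root; f(1) = 0 → root.
f(0) = 0, so (θ) divides f(θ); f is reducible.

No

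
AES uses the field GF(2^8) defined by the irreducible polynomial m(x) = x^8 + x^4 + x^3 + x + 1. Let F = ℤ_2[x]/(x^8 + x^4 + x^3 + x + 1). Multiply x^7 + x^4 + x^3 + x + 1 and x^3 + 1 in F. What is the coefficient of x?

1

Multiply in ℤ_2[x]: (x^7 + x^4 + x^3 + x + 1)·(x^3 + 1) = x^10 + x^6 + x + 1.
Reduce using x^8 ≡ x^4 + x^3 + x + 1 (mod x^8 + x^4 + x^3 + x + 1).
Reduced: x^5 + x^3 + x^2 + x + 1.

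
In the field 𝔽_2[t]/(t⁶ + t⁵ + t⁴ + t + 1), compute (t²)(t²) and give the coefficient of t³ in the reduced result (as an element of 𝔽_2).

Multiply in 𝔽_2[t]: (t²)·(t²) = t⁴.
Reduced: t⁴.

0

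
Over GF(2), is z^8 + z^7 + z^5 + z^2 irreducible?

Write m(z) = z^8 + z^7 + z^5 + z^2.
Check for roots in GF(2): m(0) = 0 → root; m(1) = 0 → root.
m(0) = 0, so (z) divides m(z); m is reducible.

No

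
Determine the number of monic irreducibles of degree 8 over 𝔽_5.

48750

By the necklace-counting formula, N_5(8) = (1/8) Σ_{d|8} μ(8/d)·5^d.
Divisors of 8: 1, 2, 4, 8; μ(8/d) for each: 0, 0, -1, 1.
Σ = − 5^4 + 5^8 = 390000.
N = 390000/8 = 48750.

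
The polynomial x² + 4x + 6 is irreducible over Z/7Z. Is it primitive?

No

Write f(x) = x² + 4x + 6.
|GF(7^2)^×| = 7^2 − 1 = 48. Prime factorization: 48 = 2^4·3.
f is primitive ⇔ x has order 48 in GF(7)[x]/(f), i.e. x^(48/q) ≠ 1 for each prime q | 48.
x^(24) mod f = 6.
x^(16) mod f = 1
Since x^(16) = 1, the order of x divides 16 < 48; not primitive.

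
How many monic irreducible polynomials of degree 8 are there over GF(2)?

The number of monic irreducibles of degree 8 over GF(2) is (1/8)·Σ_{d∣8} μ(8/d) 2^d.
Divisors of 8: 1, 2, 4, 8; μ(8/d) for each: 0, 0, -1, 1.
Σ = − 2^4 + 2^8 = 240.
N = 240/8 = 30.

30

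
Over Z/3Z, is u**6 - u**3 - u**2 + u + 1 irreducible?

Yes

Write P(u) = u**6 - u**3 - u**2 + u + 1.
Check for roots in Z/3Z: P(0) = 1; P(1) = 1; P(2) = 1.
No roots, so no linear factors.
Monic irreducibles of degree 2 over GF(3): u**2 + 1, u**2 + u - 1, u**2 - u - 1.
None of them divide P (all give nonzero remainder).
Degree-3 irreducible divisors: test the 8 monic irreducibles of degree 3 over GF(3).
None of them divide P (all give nonzero remainder).
No irreducible factor of degree ≤ 3 exists, so P is irreducible over GF(3).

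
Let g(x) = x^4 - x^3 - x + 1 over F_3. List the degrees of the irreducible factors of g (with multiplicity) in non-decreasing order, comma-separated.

Roots in F_3: g(0) = 1; g(1) = 0 → root; g(2) = 1.
Linear factors from roots: (x - 1).
Complete factorization: g(x) = (x - 1)^4.
Factor degrees with multiplicity: 1 + 1 + 1 + 1 = 4.

1, 1, 1, 1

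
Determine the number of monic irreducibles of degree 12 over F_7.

1153430600

x^(7^12) − x is the product of all monic irreducibles of degree dividing 12; Möbius inversion gives N = (1/12) Σ μ(12/d)·7^d.
Divisors of 12: 1, 2, 3, 4, 6, 12; μ(12/d) for each: 0, 1, 0, -1, -1, 1.
Σ = 7^2 − 7^4 − 7^6 + 7^12 = 13841167200.
N = 13841167200/12 = 1153430600.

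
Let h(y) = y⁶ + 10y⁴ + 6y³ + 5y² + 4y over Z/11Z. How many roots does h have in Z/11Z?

4

Evaluate at each of the 11 elements of Z/11Z:
h(0) = 0 → root; h(1) = 4; h(2) = 3; h(3) = 9; h(4) = 8; h(5) = 0 → root; h(6) = 0 → root; h(7) = 0 → root; h(8) = 2; h(9) = 1; h(10) = 6.
Roots: {0, 5, 6, 7}.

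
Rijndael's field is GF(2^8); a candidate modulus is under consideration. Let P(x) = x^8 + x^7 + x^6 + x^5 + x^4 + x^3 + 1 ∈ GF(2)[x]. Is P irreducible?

Check for roots in GF(2): P(0) = 1; P(1) = 1.
No roots, so no linear factors.
Monic irreducibles of degree 2 over GF(2): x^2 + x + 1.
None of them divide P (all give nonzero remainder).
Monic irreducibles of degree 3 over GF(2): x^3 + x + 1, x^3 + x^2 + 1.
None of them divide P (all give nonzero remainder).
Monic irreducibles of degree 4 over GF(2): x^4 + x + 1, x^4 + x^3 + 1, x^4 + x^3 + x^2 + x + 1.
None of them divide P (all give nonzero remainder).
No irreducible factor of degree ≤ 4 exists, so P is irreducible over GF(2).

Yes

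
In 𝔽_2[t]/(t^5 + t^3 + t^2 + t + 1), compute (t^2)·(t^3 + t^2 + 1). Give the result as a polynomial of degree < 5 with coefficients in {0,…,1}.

Multiply in 𝔽_2[t]: (t^2)·(t^3 + t^2 + 1) = t^5 + t^4 + t^2.
Reduce using t^5 ≡ t^3 + t^2 + t + 1 (mod t^5 + t^3 + t^2 + t + 1).
Reduced: t^4 + t^3 + t + 1.

t^4 + t^3 + t + 1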